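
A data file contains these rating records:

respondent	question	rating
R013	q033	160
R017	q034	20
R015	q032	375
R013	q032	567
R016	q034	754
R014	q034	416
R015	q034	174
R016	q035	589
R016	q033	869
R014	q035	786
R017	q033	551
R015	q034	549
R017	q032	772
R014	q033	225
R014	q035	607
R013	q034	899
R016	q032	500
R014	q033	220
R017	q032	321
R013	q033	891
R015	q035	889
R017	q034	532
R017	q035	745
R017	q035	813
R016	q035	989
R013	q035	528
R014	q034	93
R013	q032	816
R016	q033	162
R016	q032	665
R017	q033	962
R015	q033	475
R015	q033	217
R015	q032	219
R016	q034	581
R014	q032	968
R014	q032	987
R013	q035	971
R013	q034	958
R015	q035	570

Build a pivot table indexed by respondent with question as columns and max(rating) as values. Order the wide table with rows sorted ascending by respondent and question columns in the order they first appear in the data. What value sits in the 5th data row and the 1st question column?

With rows sorted ascending by respondent, row 5 is respondent=R017. question columns in first-appearance order: q033, q034, q032, q035; column 1 is q033.
Long rows with respondent=R017, question=q033: max(551, 962) = 962.

962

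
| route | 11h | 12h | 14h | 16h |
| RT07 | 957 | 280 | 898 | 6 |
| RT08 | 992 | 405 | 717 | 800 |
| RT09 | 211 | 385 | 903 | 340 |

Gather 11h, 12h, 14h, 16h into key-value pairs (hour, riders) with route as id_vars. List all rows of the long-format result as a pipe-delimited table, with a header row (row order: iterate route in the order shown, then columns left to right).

| route | hour | riders |
| RT07 | 11h | 957 |
| RT07 | 12h | 280 |
| RT07 | 14h | 898 |
| RT07 | 16h | 6 |
| RT08 | 11h | 992 |
| RT08 | 12h | 405 |
| RT08 | 14h | 717 |
| RT08 | 16h | 800 |
| RT09 | 11h | 211 |
| RT09 | 12h | 385 |
| RT09 | 14h | 903 |
| RT09 | 16h | 340 |

Each (route, column) pair becomes one row: 3 × 4 = 12 rows.
For example, (RT07, 11h) → riders=957.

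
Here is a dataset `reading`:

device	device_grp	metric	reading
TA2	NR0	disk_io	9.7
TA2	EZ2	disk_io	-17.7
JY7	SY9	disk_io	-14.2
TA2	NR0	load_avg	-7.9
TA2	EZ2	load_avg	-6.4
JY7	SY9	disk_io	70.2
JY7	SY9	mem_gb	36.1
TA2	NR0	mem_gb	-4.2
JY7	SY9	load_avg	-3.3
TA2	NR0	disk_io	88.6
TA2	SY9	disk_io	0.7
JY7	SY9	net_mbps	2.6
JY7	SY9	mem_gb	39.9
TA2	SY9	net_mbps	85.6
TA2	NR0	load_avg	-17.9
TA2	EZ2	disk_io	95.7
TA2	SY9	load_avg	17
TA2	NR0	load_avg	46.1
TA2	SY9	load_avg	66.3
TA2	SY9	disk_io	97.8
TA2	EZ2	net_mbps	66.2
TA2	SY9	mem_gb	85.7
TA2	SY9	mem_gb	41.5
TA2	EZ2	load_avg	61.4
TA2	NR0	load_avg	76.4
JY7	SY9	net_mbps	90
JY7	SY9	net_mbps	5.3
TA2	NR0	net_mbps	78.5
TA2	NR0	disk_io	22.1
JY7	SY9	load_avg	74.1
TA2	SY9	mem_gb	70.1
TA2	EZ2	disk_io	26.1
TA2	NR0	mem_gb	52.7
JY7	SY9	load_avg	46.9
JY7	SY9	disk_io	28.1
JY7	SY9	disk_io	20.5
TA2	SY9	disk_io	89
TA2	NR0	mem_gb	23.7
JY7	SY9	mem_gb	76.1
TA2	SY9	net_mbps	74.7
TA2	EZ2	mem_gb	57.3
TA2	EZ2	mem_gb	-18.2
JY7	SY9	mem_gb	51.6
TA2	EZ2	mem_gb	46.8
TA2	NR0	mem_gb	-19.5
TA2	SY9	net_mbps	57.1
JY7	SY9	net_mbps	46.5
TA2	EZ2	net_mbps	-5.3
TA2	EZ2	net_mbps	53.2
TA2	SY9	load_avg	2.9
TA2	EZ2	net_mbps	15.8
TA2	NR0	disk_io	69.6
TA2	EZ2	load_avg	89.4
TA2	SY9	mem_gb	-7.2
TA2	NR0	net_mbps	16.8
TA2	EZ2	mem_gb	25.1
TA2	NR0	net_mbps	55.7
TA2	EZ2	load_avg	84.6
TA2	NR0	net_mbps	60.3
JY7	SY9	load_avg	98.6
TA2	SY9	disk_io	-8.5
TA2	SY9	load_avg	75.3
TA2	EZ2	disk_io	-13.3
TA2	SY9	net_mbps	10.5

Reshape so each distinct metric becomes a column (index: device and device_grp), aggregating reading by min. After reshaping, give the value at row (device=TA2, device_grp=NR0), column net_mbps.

16.8

Rows with device=TA2, device_grp=NR0 and metric=net_mbps: reading values are 78.5, 16.8, 55.7, 60.3.
min(78.5, 16.8, 55.7, 60.3) = 16.8.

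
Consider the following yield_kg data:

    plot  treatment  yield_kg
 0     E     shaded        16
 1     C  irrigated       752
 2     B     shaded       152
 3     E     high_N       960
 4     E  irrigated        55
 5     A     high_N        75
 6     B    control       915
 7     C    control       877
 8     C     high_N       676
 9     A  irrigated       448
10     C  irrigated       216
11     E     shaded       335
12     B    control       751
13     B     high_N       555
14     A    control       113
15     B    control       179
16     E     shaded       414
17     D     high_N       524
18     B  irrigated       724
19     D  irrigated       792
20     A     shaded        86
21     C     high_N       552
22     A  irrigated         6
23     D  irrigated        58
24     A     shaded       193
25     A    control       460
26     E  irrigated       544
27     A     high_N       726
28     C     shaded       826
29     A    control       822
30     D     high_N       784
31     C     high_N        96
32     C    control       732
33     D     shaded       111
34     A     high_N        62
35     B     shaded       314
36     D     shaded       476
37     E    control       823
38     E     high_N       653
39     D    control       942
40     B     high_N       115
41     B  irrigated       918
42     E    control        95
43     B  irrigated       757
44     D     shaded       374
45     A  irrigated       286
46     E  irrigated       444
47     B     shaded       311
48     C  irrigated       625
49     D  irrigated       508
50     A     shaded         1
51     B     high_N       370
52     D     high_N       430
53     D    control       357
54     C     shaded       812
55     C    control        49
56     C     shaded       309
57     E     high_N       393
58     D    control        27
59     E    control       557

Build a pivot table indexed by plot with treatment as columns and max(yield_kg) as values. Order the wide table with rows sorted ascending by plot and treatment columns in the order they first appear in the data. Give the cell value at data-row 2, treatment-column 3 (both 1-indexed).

555

With rows sorted ascending by plot, row 2 is plot=B. treatment columns in first-appearance order: shaded, irrigated, high_N, control; column 3 is high_N.
Long rows with plot=B, treatment=high_N: max(555, 115, 370) = 555.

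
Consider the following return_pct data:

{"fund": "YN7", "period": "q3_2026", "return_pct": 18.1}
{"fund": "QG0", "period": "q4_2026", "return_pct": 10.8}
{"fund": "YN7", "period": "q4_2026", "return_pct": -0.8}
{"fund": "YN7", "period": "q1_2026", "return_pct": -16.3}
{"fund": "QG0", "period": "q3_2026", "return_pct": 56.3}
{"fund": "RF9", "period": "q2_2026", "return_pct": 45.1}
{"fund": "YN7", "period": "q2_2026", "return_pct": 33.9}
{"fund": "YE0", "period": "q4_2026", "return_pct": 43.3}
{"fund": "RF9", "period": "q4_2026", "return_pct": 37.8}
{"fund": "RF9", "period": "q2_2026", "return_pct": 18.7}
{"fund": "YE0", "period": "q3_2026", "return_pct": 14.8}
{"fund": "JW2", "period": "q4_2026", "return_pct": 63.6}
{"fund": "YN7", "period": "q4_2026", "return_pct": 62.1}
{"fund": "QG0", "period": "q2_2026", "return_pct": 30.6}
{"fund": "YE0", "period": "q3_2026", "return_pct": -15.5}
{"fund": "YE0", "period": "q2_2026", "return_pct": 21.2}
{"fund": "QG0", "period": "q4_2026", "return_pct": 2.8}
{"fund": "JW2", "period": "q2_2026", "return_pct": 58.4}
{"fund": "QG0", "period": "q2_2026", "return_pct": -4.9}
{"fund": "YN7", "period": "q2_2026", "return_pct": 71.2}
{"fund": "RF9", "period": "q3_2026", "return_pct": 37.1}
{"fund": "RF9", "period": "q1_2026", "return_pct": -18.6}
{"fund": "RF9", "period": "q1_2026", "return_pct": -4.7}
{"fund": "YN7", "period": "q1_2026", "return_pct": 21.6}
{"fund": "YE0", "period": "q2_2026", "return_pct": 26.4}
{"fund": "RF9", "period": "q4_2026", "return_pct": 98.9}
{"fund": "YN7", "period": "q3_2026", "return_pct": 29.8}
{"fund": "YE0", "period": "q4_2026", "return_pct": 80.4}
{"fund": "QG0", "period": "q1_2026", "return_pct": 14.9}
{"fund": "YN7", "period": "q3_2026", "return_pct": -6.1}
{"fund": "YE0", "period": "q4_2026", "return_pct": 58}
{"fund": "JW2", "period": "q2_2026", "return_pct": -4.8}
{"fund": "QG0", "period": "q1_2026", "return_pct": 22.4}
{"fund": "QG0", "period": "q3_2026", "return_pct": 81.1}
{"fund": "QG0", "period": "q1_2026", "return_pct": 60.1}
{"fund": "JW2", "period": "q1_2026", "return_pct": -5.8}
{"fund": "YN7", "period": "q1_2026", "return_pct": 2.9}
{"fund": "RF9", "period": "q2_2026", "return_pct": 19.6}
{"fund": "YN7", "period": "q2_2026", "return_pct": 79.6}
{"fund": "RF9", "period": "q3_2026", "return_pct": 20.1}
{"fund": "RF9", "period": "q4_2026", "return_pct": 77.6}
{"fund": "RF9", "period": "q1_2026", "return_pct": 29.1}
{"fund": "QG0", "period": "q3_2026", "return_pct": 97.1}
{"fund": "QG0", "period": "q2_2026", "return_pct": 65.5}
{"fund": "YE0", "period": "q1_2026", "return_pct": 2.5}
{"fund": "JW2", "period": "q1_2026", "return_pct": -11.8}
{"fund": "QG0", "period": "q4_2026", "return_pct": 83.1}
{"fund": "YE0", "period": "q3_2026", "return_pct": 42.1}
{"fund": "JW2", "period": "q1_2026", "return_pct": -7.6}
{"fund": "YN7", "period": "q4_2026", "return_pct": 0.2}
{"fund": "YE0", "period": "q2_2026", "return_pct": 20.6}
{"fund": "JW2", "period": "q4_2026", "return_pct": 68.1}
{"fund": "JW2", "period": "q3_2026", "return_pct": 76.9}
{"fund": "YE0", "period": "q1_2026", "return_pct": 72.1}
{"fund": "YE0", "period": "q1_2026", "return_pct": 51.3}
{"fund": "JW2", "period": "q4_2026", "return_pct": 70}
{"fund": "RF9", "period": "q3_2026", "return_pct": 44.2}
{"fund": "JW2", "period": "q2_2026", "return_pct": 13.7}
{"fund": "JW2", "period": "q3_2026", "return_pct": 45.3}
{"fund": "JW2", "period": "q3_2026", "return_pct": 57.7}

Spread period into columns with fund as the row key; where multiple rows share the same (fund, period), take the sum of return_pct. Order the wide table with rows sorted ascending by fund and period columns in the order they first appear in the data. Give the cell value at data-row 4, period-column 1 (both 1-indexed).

41.4

With rows sorted ascending by fund, row 4 is fund=YE0. period columns in first-appearance order: q3_2026, q4_2026, q1_2026, q2_2026; column 1 is q3_2026.
Long rows with fund=YE0, period=q3_2026: 14.8 + -15.5 + 42.1 = 41.4.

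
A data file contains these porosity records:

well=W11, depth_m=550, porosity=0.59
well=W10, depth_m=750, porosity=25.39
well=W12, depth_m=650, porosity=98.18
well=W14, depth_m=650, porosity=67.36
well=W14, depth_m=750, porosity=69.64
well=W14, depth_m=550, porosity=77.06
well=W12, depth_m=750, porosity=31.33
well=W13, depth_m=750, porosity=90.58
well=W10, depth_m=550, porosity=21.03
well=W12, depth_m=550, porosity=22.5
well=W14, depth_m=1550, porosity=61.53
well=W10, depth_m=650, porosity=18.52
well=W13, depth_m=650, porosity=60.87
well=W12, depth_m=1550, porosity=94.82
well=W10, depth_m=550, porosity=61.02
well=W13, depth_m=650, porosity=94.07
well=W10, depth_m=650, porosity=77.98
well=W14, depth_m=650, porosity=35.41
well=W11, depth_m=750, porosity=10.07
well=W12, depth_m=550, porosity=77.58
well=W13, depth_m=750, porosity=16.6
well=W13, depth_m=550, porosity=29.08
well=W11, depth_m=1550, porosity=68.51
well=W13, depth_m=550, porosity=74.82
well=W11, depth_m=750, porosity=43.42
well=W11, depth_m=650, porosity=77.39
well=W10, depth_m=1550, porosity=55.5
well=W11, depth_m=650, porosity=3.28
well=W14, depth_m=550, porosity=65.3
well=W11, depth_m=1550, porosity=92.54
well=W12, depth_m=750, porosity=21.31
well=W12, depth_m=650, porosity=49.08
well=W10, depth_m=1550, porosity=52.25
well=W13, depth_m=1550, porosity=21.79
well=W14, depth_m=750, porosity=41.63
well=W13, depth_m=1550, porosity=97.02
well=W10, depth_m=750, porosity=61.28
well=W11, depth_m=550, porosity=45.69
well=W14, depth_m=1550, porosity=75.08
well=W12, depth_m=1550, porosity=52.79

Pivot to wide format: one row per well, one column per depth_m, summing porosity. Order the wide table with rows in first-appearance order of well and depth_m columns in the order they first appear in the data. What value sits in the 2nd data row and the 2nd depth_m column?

With rows in first-appearance order of well, row 2 is well=W10. depth_m columns in first-appearance order: 550, 750, 650, 1550; column 2 is 750.
Long rows with well=W10, depth_m=750: 25.39 + 61.28 = 86.67.

86.67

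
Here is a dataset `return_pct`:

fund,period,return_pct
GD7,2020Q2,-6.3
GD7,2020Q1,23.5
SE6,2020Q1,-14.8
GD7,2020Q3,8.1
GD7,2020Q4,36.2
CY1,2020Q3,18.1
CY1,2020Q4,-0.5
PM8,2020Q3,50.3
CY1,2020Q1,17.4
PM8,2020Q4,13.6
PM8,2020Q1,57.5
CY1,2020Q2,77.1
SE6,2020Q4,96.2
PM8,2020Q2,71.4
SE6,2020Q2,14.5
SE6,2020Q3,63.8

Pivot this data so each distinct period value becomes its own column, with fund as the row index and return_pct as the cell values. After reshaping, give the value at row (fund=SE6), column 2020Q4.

96.2

Wide layout: rows indexed by fund, columns are the 4 distinct period values (2020Q2, 2020Q1, 2020Q3, 2020Q4).
Cell (fund=SE6, period=2020Q4) draws from the long row where fund=SE6 and period=2020Q4, which has return_pct=96.2.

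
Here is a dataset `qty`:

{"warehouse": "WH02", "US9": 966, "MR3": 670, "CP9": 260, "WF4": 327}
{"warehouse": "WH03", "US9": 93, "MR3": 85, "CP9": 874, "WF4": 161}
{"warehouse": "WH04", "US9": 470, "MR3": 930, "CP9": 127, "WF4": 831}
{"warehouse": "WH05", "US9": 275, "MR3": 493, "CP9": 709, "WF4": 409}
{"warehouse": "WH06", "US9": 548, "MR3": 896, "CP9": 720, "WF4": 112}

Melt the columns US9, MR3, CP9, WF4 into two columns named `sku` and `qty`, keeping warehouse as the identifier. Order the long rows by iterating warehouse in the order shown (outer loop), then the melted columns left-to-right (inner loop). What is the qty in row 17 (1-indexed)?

20 rows total (5 × 4). Row 17: index ⌊(17-1)/4⌋ = 4 into warehouse → WH06; (17-1) mod 4 = 0 into the melted columns → US9.
So row 17 is (WH06, US9, 548); qty = 548.

548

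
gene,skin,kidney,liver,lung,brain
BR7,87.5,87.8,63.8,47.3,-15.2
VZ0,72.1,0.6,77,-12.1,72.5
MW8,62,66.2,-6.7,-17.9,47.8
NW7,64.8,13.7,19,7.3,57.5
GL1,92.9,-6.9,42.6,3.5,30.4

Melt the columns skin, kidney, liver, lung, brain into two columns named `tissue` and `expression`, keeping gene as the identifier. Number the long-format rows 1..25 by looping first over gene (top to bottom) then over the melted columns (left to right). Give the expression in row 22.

25 rows total (5 × 5). Row 22: index ⌊(22-1)/5⌋ = 4 into gene → GL1; (22-1) mod 5 = 1 into the melted columns → kidney.
So row 22 is (GL1, kidney, -6.9); expression = -6.9.

-6.9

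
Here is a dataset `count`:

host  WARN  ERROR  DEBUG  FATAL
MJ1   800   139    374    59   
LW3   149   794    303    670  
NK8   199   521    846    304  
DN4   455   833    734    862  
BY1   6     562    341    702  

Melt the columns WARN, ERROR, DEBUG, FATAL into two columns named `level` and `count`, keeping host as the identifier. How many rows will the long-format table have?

20

5 host values × 4 melted columns = 20 rows.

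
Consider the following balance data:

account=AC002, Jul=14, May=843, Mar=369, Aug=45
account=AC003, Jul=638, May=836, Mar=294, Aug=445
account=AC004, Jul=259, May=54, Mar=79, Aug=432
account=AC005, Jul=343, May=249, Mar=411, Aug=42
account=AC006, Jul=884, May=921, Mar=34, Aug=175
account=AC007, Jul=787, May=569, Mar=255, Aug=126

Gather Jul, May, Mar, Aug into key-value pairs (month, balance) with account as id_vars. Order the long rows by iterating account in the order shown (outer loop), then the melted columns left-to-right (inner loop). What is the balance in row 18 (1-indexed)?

921

24 rows total (6 × 4). Row 18: index ⌊(18-1)/4⌋ = 4 into account → AC006; (18-1) mod 4 = 1 into the melted columns → May.
So row 18 is (AC006, May, 921); balance = 921.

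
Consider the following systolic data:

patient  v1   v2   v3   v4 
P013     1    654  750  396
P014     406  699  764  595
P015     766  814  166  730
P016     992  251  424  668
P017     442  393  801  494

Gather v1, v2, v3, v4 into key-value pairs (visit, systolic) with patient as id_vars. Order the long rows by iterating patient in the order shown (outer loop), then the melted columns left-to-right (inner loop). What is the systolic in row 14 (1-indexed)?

20 rows total (5 × 4). Row 14: index ⌊(14-1)/4⌋ = 3 into patient → P016; (14-1) mod 4 = 1 into the melted columns → v2.
So row 14 is (P016, v2, 251); systolic = 251.

251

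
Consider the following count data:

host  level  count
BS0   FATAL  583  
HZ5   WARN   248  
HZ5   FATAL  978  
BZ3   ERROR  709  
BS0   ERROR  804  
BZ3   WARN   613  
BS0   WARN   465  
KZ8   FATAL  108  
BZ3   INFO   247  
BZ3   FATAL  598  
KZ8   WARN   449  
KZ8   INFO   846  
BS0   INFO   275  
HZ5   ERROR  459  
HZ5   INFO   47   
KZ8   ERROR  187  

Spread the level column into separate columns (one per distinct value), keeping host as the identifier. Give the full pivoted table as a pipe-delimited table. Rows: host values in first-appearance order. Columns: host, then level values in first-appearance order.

Columns: host plus the 4 distinct level values (FATAL, WARN, ERROR, INFO).
For example, row BS0 column FATAL takes count=583 from the long row (BS0, FATAL).

| host | FATAL | WARN | ERROR | INFO |
| BS0 | 583 | 465 | 804 | 275 |
| HZ5 | 978 | 248 | 459 | 47 |
| BZ3 | 598 | 613 | 709 | 247 |
| KZ8 | 108 | 449 | 187 | 846 |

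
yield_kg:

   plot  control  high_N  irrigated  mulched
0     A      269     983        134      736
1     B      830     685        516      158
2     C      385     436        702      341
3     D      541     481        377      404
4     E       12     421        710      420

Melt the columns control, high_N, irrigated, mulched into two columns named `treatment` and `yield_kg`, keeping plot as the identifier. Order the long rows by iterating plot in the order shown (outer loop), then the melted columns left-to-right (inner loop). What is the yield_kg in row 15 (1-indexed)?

20 rows total (5 × 4). Row 15: index ⌊(15-1)/4⌋ = 3 into plot → D; (15-1) mod 4 = 2 into the melted columns → irrigated.
So row 15 is (D, irrigated, 377); yield_kg = 377.

377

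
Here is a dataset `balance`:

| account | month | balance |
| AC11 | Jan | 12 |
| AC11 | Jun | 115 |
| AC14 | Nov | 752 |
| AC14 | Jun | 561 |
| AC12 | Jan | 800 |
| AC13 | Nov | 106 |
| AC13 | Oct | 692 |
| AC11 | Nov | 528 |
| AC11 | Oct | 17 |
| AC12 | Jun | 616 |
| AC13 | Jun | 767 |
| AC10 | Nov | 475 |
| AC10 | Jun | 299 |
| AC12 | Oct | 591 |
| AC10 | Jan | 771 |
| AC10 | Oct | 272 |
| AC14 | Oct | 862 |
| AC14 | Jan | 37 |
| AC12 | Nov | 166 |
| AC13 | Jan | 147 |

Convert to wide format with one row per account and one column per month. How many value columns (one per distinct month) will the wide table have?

4

4 distinct month values: Jan, Nov, Oct, Jun.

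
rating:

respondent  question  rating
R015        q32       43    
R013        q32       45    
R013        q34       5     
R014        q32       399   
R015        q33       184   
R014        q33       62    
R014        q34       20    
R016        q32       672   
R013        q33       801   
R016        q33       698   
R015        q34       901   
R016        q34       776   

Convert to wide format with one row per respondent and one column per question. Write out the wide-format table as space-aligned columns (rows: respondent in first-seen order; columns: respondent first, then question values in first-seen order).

Columns: respondent plus the 3 distinct question values (q32, q34, q33).
For example, row R015 column q32 takes rating=43 from the long row (R015, q32).

respondent  q32  q34  q33
R015        43   901  184
R013        45   5    801
R014        399  20   62 
R016        672  776  698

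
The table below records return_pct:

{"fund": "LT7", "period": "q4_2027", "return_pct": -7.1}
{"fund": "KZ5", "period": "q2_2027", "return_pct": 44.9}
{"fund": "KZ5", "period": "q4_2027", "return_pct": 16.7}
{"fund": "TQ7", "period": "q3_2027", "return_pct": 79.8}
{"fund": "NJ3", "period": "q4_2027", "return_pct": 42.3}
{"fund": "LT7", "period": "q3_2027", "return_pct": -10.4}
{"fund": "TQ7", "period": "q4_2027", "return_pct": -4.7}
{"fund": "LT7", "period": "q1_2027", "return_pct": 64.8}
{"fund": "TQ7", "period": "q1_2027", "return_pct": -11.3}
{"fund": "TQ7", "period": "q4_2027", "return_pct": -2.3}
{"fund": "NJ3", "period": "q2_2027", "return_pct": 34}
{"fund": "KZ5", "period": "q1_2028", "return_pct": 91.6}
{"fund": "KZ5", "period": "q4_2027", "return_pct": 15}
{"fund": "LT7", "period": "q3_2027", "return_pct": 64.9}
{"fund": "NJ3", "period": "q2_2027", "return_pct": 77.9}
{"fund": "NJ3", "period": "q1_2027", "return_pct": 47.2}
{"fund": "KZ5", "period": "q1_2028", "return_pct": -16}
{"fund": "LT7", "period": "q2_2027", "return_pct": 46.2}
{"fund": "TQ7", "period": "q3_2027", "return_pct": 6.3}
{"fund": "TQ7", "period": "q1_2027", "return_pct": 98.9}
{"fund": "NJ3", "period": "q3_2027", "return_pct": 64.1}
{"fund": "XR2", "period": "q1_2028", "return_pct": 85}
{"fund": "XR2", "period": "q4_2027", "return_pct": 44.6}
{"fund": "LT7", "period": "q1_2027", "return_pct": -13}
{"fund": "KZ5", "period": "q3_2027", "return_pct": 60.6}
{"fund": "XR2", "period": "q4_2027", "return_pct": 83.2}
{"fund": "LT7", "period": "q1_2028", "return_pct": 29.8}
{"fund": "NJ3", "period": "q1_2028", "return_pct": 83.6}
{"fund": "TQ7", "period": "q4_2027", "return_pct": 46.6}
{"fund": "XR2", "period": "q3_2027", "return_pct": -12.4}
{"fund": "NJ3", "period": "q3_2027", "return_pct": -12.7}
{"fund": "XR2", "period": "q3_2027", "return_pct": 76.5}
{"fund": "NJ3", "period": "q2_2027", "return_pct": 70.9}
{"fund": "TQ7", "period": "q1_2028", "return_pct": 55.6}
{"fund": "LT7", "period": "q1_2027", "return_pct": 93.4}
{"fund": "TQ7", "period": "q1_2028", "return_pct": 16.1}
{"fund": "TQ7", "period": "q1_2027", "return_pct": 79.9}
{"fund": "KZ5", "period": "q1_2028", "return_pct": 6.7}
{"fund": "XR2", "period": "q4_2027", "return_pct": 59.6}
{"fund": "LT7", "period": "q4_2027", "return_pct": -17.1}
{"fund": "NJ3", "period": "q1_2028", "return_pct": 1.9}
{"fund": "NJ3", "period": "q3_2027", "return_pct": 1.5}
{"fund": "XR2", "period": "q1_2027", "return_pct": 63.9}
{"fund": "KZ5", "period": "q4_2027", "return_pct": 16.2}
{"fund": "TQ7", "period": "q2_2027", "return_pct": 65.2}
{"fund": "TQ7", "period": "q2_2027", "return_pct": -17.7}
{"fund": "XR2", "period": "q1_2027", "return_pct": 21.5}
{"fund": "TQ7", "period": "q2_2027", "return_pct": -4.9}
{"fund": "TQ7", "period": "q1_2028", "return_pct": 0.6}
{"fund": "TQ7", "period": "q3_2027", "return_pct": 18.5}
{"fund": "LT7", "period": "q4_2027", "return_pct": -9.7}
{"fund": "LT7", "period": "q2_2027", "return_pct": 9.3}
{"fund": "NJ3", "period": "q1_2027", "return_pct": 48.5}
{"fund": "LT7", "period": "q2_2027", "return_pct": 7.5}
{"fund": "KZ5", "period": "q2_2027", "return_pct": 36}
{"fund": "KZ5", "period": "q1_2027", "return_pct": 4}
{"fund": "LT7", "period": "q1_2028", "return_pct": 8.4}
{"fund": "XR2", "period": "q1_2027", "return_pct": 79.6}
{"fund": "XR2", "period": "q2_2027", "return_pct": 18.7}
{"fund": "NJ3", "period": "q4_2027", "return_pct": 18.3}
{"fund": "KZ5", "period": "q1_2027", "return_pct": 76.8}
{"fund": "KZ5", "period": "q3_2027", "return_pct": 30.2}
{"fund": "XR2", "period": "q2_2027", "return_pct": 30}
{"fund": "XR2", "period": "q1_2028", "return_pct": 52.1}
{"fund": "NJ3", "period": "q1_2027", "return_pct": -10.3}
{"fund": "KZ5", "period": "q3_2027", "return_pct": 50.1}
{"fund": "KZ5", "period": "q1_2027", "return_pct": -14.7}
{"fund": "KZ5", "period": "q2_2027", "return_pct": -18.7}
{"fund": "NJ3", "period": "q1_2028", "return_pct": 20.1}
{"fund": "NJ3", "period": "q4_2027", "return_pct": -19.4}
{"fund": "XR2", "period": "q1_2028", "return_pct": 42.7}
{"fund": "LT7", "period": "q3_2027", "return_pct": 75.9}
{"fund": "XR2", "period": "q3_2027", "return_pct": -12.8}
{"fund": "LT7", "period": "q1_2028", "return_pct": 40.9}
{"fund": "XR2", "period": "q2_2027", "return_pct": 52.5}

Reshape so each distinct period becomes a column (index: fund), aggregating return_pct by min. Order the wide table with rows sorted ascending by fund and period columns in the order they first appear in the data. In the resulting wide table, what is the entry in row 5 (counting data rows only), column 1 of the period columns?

With rows sorted ascending by fund, row 5 is fund=XR2. period columns in first-appearance order: q4_2027, q2_2027, q3_2027, q1_2027, q1_2028; column 1 is q4_2027.
Long rows with fund=XR2, period=q4_2027: min(44.6, 83.2, 59.6) = 44.6.

44.6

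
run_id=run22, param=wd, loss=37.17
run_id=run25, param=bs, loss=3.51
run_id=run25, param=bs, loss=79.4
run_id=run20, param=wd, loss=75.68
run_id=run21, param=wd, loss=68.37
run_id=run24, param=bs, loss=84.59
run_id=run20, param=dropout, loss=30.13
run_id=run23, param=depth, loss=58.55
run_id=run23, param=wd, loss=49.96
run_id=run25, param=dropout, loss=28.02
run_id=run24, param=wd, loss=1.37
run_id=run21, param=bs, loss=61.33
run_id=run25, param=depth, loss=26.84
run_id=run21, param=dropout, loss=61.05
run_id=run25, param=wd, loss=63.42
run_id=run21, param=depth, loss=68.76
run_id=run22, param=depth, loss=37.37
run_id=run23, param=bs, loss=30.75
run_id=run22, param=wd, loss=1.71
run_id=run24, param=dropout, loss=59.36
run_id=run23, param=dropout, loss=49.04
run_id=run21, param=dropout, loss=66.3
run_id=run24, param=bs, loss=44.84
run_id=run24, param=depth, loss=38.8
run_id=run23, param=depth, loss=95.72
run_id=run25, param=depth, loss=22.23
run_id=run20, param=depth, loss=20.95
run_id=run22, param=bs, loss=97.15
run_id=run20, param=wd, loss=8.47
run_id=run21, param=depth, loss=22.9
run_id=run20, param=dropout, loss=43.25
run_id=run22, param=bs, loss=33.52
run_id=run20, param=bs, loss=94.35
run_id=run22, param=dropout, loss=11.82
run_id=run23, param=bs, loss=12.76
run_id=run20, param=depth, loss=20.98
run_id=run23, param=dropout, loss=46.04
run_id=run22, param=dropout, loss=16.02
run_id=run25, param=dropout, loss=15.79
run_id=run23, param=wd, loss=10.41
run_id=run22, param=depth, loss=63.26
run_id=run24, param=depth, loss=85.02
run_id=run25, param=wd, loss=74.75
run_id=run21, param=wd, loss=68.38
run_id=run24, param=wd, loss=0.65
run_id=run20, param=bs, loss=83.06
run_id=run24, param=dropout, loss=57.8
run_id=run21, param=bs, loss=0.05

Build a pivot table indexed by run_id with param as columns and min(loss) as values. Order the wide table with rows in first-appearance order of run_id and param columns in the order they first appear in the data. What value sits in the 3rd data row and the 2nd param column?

83.06

With rows in first-appearance order of run_id, row 3 is run_id=run20. param columns in first-appearance order: wd, bs, dropout, depth; column 2 is bs.
Long rows with run_id=run20, param=bs: min(94.35, 83.06) = 83.06.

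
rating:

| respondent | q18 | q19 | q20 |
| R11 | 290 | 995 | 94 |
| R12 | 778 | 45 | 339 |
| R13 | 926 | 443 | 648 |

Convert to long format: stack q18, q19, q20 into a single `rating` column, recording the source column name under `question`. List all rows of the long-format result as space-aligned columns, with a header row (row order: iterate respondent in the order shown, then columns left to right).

Each (respondent, column) pair becomes one row: 3 × 3 = 9 rows.
For example, (R11, q18) → rating=290.

respondent  question  rating
R11         q18       290   
R11         q19       995   
R11         q20       94    
R12         q18       778   
R12         q19       45    
R12         q20       339   
R13         q18       926   
R13         q19       443   
R13         q20       648   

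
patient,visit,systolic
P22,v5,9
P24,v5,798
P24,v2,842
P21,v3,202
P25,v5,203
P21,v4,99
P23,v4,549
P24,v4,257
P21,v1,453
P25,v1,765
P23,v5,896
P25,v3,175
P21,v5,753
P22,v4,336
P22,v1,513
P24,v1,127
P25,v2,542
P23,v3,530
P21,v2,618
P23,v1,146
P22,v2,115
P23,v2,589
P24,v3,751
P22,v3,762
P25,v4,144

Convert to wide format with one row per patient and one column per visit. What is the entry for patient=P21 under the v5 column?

Wide layout: rows indexed by patient, columns are the 5 distinct visit values (v5, v2, v3, v4, v1).
Cell (patient=P21, visit=v5) draws from the long row where patient=P21 and visit=v5, which has systolic=753.

753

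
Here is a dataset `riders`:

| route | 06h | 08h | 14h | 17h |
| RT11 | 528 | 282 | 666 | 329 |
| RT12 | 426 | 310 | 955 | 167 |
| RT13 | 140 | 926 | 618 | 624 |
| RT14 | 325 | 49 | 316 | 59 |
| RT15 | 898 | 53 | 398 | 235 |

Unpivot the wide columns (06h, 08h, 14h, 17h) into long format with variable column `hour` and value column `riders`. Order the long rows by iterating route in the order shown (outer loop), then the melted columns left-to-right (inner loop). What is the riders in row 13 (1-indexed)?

325

20 rows total (5 × 4). Row 13: index ⌊(13-1)/4⌋ = 3 into route → RT14; (13-1) mod 4 = 0 into the melted columns → 06h.
So row 13 is (RT14, 06h, 325); riders = 325.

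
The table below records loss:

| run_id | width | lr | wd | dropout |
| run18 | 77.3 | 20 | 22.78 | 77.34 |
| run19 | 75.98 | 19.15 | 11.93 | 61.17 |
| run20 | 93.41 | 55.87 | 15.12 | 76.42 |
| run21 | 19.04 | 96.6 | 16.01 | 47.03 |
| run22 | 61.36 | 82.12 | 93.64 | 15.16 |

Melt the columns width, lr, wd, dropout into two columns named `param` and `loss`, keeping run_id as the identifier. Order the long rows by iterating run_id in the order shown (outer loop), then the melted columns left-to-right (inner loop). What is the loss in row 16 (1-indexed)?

47.03

20 rows total (5 × 4). Row 16: index ⌊(16-1)/4⌋ = 3 into run_id → run21; (16-1) mod 4 = 3 into the melted columns → dropout.
So row 16 is (run21, dropout, 47.03); loss = 47.03.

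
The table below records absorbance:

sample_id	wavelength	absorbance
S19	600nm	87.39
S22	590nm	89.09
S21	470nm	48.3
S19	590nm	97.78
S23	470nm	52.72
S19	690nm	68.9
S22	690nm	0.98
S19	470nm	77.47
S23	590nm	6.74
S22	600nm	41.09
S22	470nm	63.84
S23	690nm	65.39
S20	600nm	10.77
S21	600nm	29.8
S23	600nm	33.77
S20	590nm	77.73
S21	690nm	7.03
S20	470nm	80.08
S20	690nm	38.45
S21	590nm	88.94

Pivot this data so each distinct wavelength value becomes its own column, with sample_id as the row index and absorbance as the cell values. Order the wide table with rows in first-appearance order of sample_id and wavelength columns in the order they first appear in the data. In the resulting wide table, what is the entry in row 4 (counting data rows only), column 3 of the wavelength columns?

52.72

With rows in first-appearance order of sample_id, row 4 is sample_id=S23. wavelength columns in first-appearance order: 600nm, 590nm, 470nm, 690nm; column 3 is 470nm.
Long rows with sample_id=S23, wavelength=470nm: absorbance = 52.72.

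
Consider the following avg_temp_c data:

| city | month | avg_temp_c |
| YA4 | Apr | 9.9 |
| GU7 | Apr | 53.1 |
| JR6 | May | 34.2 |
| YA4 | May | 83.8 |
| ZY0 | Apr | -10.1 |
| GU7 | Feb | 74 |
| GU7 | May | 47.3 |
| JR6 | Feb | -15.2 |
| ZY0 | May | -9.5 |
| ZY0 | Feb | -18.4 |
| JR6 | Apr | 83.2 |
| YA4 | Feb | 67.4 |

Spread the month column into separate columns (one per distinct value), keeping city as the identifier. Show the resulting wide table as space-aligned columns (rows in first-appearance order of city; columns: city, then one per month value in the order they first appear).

city  Apr    May   Feb  
YA4   9.9    83.8  67.4 
GU7   53.1   47.3  74   
JR6   83.2   34.2  -15.2
ZY0   -10.1  -9.5  -18.4

Columns: city plus the 3 distinct month values (Apr, May, Feb).
For example, row YA4 column Apr takes avg_temp_c=9.9 from the long row (YA4, Apr).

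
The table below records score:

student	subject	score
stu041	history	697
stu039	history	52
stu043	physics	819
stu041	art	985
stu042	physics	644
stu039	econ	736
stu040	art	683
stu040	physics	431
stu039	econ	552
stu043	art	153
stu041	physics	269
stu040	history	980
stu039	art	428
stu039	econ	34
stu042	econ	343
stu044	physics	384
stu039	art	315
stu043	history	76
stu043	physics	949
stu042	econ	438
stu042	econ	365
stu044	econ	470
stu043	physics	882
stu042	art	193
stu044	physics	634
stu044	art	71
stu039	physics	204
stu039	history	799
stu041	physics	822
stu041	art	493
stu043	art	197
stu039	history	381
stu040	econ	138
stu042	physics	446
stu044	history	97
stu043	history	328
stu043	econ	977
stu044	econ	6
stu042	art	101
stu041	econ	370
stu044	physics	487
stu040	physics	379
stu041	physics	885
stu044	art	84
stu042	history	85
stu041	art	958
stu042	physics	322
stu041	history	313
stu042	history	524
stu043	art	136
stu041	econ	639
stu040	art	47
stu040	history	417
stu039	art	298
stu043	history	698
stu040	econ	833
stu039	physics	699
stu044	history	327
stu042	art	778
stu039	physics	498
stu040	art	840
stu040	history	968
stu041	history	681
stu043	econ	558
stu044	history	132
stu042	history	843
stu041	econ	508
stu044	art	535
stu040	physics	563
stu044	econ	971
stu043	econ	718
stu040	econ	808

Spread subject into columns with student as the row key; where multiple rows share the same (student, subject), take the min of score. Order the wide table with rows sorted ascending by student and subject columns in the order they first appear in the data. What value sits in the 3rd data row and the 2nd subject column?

269

With rows sorted ascending by student, row 3 is student=stu041. subject columns in first-appearance order: history, physics, art, econ; column 2 is physics.
Long rows with student=stu041, subject=physics: min(269, 822, 885) = 269.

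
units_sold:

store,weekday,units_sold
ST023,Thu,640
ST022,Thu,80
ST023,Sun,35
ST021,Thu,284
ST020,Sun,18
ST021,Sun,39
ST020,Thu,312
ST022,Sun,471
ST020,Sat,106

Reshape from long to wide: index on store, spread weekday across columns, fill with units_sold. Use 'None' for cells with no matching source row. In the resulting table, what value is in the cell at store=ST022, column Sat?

None

No long-format row has store=ST022 and weekday=Sat, so the cell is None.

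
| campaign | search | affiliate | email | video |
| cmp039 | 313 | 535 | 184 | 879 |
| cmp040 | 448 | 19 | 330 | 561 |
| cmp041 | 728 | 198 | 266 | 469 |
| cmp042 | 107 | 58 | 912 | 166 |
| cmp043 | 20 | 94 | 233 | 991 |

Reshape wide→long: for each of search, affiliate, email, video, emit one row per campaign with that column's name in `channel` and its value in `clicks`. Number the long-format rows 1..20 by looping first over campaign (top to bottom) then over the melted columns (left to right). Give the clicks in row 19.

233

20 rows total (5 × 4). Row 19: index ⌊(19-1)/4⌋ = 4 into campaign → cmp043; (19-1) mod 4 = 2 into the melted columns → email.
So row 19 is (cmp043, email, 233); clicks = 233.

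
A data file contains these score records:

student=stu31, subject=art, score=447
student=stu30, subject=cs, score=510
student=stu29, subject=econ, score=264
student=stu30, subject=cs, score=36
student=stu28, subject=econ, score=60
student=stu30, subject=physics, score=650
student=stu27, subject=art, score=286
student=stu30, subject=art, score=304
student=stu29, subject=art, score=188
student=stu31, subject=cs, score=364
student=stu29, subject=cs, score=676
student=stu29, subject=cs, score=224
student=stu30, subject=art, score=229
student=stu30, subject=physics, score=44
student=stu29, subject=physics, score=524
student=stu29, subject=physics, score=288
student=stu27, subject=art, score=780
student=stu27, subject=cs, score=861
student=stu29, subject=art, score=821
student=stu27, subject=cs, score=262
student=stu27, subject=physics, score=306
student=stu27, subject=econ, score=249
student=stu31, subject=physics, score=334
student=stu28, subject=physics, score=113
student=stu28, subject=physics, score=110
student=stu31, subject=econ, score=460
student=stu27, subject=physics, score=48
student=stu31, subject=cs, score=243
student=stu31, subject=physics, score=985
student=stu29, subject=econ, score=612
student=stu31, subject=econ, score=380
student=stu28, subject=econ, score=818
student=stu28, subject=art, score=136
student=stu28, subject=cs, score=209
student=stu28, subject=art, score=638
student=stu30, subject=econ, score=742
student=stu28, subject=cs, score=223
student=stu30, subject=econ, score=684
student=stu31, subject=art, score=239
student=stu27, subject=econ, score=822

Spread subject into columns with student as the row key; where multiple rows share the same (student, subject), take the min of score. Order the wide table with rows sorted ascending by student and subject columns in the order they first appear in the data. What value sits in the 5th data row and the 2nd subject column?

With rows sorted ascending by student, row 5 is student=stu31. subject columns in first-appearance order: art, cs, econ, physics; column 2 is cs.
Long rows with student=stu31, subject=cs: min(364, 243) = 243.

243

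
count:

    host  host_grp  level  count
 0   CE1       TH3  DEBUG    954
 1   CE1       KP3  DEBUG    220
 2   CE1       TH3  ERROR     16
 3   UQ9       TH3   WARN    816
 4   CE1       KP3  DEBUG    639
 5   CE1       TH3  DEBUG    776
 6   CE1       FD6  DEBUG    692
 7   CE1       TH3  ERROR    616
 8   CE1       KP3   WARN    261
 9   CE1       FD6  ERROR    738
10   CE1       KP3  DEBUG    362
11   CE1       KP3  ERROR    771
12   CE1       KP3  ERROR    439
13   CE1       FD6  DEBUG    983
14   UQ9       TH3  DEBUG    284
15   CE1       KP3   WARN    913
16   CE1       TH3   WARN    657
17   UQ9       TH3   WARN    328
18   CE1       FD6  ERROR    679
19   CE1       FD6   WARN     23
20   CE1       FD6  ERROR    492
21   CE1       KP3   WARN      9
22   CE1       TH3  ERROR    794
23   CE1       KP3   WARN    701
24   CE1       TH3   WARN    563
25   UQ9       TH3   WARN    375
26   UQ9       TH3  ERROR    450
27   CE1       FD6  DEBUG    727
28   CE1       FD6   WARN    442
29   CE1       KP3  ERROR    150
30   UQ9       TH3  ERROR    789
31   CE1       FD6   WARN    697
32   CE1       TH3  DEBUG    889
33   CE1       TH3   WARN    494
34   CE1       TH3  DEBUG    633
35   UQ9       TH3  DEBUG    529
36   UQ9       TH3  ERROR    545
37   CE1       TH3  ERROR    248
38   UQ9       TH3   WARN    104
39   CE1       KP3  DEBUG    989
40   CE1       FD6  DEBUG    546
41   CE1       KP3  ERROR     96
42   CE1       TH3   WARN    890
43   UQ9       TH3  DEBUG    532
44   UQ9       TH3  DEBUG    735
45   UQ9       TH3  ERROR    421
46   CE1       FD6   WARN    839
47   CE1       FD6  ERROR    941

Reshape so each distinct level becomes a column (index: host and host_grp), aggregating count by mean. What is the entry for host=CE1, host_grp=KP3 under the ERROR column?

Rows with host=CE1, host_grp=KP3 and level=ERROR: count values are 771, 439, 150, 96.
(771 + 439 + 150 + 96) / 4 = 364.

364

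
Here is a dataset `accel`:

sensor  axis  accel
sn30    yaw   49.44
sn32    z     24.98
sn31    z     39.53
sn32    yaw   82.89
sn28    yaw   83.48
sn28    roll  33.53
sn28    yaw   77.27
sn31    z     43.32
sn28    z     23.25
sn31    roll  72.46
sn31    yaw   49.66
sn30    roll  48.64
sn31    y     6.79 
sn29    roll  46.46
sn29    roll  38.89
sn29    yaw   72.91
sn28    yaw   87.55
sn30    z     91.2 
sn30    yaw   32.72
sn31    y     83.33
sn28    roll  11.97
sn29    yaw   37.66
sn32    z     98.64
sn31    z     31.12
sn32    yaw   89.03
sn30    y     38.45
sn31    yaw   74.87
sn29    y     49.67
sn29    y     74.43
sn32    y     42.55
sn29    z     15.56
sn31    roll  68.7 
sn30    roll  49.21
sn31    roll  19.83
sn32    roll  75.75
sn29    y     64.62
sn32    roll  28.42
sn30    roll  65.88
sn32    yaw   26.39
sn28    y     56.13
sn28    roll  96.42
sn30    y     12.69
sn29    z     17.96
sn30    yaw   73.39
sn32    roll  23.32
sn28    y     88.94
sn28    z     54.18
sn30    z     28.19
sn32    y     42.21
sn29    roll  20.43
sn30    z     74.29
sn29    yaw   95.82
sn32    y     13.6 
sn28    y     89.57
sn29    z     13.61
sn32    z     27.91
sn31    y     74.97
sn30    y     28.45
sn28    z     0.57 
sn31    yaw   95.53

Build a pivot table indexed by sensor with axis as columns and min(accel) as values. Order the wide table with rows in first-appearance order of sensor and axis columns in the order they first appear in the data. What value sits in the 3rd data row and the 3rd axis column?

With rows in first-appearance order of sensor, row 3 is sensor=sn31. axis columns in first-appearance order: yaw, z, roll, y; column 3 is roll.
Long rows with sensor=sn31, axis=roll: min(72.46, 68.7, 19.83) = 19.83.

19.83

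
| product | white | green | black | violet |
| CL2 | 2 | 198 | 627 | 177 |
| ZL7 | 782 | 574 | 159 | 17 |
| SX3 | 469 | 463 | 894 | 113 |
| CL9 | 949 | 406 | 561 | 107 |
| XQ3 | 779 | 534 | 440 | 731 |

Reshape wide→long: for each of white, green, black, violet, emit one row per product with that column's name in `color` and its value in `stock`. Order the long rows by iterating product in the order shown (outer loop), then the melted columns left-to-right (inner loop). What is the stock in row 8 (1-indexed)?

17

20 rows total (5 × 4). Row 8: index ⌊(8-1)/4⌋ = 1 into product → ZL7; (8-1) mod 4 = 3 into the melted columns → violet.
So row 8 is (ZL7, violet, 17); stock = 17.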